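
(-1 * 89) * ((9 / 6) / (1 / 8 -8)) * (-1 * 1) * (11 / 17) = -3916 / 357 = -10.97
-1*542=-542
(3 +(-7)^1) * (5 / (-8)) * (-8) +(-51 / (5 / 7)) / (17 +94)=-3819 / 185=-20.64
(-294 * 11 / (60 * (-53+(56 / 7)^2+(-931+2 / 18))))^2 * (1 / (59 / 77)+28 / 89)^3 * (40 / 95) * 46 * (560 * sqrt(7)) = 29834677576130872737600 * sqrt(7) / 188553857161633651729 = 418.63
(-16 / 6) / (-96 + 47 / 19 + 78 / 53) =8056 / 278097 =0.03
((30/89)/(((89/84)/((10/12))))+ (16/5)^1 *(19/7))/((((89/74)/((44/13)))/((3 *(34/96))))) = 8584693898/320760895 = 26.76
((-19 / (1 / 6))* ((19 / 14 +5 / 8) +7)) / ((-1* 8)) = 28671 / 224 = 128.00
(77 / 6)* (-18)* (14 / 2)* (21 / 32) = -33957 / 32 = -1061.16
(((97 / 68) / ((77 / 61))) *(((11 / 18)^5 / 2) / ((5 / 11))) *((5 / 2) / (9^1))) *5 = 4764693835 / 32379637248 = 0.15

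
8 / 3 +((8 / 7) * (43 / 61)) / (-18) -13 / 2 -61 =-498653 / 7686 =-64.88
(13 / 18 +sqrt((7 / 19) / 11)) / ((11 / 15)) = 15 * sqrt(1463) / 2299 +65 / 66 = 1.23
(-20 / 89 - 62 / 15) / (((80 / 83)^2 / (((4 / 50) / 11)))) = -20040101 / 587400000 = -0.03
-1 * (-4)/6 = 2/3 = 0.67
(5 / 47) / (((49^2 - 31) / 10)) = 5 / 11139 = 0.00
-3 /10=-0.30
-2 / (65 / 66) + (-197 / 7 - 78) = -49219 / 455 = -108.17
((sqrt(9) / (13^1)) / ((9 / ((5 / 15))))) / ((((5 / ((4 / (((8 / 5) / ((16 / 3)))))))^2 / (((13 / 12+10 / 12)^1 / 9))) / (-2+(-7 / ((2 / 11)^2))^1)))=-8740 / 3159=-2.77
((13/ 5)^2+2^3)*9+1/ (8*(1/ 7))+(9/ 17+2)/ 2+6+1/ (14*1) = 141.05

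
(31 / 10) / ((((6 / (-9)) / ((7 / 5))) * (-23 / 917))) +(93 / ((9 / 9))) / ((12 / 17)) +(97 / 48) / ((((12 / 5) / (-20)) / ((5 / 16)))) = 511423517 / 1324800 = 386.04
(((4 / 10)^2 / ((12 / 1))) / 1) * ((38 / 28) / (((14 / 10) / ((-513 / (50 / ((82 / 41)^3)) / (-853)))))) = 6498 / 5224625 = 0.00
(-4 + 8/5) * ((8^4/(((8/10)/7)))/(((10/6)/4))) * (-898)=926908416/5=185381683.20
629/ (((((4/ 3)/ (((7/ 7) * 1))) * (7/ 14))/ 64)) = 60384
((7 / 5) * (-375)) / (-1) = 525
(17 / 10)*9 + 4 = 193 / 10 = 19.30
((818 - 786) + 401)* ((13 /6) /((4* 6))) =39.09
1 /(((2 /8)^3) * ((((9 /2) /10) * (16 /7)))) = 560 /9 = 62.22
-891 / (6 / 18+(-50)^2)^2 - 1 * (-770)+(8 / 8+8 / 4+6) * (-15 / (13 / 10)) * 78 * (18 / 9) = -868168973449 / 56265001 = -15430.00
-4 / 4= -1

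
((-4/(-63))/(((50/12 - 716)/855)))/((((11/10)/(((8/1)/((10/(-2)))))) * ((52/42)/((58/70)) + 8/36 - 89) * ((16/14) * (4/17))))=-266220/56330219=-0.00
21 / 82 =0.26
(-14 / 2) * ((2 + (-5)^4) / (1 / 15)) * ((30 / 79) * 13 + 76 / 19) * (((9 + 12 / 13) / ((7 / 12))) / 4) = -2569652910 / 1027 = -2502096.31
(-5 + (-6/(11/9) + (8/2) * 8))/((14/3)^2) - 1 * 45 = -94833/2156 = -43.99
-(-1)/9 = 1/9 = 0.11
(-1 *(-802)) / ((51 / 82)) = 65764 / 51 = 1289.49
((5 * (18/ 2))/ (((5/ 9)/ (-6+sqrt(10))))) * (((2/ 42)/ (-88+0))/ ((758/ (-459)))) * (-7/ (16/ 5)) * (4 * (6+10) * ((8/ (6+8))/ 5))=74358/ 29183-12393 * sqrt(10)/ 29183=1.21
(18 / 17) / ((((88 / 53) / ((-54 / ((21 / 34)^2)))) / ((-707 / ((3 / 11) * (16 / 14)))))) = 819009 / 4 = 204752.25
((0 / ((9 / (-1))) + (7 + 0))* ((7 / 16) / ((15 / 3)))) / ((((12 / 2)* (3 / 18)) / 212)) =2597 / 20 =129.85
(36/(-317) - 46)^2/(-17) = -213685924/1708313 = -125.09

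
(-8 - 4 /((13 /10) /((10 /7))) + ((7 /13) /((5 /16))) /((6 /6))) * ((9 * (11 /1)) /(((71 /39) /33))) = -47593656 /2485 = -19152.38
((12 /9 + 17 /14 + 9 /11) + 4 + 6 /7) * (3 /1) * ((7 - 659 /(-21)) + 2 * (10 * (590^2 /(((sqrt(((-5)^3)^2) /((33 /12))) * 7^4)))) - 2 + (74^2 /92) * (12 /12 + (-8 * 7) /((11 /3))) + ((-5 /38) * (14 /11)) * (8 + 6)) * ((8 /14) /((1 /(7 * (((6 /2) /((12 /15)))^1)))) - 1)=-98879617454017 /380873031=-259613.07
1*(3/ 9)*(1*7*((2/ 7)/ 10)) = 0.07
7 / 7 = 1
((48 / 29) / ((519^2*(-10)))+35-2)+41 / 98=42637600841 / 1275873270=33.42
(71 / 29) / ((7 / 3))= 213 / 203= 1.05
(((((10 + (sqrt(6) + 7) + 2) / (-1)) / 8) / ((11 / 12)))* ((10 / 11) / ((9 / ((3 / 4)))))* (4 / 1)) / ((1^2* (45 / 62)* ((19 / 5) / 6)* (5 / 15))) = -620 / 121 - 620* sqrt(6) / 2299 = -5.78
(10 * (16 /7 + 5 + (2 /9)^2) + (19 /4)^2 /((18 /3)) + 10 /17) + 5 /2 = 80.20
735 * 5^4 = 459375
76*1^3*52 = 3952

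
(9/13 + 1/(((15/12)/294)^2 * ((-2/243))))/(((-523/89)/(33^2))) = 211715237180007/169975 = 1245566919.72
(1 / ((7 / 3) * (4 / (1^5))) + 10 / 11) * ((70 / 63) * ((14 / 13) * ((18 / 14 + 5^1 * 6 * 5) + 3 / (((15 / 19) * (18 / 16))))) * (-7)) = -1386277 / 1053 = -1316.50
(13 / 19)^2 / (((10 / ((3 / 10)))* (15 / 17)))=2873 / 180500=0.02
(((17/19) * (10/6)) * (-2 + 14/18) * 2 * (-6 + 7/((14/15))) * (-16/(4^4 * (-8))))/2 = -935/43776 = -0.02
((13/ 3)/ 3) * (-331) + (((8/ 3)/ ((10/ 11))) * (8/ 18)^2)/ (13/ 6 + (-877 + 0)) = -1016391523/ 2125845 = -478.11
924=924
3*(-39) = -117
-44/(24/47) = -517/6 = -86.17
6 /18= 1 /3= 0.33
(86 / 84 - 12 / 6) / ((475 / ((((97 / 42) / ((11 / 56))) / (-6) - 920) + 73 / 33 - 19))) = 1905188 / 987525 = 1.93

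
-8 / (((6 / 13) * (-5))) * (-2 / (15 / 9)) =-104 / 25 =-4.16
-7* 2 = -14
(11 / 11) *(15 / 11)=15 / 11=1.36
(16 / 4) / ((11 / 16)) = 64 / 11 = 5.82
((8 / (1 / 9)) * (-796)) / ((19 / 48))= -2750976 / 19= -144788.21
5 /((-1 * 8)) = -5 /8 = -0.62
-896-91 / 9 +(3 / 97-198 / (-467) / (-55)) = -1847019394 / 2038455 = -906.09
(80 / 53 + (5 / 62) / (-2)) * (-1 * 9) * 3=-260685 / 6572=-39.67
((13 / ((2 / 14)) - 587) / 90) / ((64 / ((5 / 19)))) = -31 / 1368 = -0.02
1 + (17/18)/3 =71/54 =1.31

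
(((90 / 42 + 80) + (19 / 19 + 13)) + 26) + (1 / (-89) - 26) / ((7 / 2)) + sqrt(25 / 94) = 5 * sqrt(94) / 94 + 71465 / 623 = 115.23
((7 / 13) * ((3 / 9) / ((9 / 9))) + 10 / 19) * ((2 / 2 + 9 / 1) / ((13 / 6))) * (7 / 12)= 18305 / 9633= 1.90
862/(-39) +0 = -862/39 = -22.10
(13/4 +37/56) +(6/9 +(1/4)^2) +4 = 2903/336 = 8.64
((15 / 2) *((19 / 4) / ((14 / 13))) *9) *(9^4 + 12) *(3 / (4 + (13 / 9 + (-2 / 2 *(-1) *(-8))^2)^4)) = 123258705453 / 385133460752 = 0.32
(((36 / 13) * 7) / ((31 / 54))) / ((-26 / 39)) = -20412 / 403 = -50.65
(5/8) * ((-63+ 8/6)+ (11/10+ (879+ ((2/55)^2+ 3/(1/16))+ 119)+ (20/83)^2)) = 123221427071/200056560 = 615.93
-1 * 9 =-9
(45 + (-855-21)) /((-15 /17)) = 4709 /5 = 941.80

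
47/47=1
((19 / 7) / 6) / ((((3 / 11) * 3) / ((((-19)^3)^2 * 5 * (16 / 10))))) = 39330356516 / 189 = 208097124.42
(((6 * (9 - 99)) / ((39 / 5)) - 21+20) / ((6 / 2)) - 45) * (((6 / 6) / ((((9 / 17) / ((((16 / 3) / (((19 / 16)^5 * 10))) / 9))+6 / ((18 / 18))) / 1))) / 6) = -6559891456 / 15589637973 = -0.42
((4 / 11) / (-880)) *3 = -3 / 2420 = -0.00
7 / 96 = 0.07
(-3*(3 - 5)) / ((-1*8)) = -3 / 4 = -0.75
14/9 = 1.56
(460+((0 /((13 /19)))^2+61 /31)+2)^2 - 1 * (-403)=207257972 /961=215669.07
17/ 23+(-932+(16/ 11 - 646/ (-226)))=-26500514/ 28589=-926.95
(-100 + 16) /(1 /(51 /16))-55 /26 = -14033 /52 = -269.87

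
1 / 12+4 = 49 / 12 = 4.08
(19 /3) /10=19 /30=0.63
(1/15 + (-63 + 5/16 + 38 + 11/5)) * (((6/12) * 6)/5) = -5381/400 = -13.45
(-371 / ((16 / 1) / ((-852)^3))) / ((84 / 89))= 15194395683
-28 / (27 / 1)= -28 / 27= -1.04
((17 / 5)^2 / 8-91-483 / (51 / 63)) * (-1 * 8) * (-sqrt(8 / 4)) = -2333087 * sqrt(2) / 425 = -7763.49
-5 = -5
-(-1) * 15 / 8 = 15 / 8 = 1.88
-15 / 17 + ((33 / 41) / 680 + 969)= 26991153 / 27880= 968.12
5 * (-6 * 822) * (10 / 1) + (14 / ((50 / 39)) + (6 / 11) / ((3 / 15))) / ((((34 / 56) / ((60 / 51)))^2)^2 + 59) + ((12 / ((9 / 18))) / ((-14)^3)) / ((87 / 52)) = -17416500468417416120228 / 70626587251422433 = -246599.77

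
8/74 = 4/37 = 0.11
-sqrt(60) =-2 * sqrt(15) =-7.75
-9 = -9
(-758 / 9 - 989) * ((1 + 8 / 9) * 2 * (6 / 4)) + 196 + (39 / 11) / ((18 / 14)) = -1747202 / 297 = -5882.84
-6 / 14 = -3 / 7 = -0.43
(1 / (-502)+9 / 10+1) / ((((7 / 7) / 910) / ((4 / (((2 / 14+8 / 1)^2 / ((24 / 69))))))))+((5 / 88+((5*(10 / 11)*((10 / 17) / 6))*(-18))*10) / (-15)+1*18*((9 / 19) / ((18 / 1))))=393388782227 / 9353229864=42.06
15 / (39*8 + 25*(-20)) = -15 / 188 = -0.08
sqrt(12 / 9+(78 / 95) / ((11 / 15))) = 1.57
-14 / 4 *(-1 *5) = 35 / 2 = 17.50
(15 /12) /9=5 /36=0.14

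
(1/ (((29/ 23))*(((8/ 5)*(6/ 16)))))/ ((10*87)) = 23/ 15138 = 0.00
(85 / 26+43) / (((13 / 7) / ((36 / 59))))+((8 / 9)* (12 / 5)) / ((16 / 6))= 797774 / 49855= 16.00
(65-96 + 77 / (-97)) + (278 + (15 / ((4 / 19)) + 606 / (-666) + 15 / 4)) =3448630 / 10767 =320.30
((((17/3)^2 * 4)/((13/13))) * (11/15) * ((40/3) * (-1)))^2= 10348585984/6561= 1577287.91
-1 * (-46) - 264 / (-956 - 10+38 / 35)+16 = 525776 / 8443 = 62.27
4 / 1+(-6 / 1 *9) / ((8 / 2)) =-19 / 2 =-9.50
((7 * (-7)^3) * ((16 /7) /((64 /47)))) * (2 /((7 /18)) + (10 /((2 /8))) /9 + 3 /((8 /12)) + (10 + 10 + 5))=-11342275 /72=-157531.60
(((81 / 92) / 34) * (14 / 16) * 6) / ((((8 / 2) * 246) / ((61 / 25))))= 34587 / 102598400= 0.00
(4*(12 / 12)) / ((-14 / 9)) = -2.57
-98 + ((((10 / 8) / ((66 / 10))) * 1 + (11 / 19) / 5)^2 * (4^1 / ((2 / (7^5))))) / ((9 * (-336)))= -3363866744329 / 33966345600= -99.04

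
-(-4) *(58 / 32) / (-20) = -29 / 80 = -0.36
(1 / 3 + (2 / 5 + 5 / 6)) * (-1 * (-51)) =799 / 10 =79.90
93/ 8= 11.62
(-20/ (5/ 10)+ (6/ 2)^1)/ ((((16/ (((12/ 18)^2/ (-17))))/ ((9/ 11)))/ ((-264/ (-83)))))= 222/ 1411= 0.16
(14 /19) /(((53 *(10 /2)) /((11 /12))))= 77 /30210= 0.00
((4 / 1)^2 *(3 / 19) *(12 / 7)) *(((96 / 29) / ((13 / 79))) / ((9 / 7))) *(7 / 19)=3397632 / 136097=24.96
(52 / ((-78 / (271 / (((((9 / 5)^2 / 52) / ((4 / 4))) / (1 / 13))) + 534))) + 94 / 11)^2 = 2325460302916 / 7144929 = 325470.04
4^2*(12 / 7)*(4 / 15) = 256 / 35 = 7.31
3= 3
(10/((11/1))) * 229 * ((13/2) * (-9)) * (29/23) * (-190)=738147150/253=2917577.67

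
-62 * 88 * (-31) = 169136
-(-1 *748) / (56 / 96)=8976 / 7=1282.29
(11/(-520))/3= -11/1560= -0.01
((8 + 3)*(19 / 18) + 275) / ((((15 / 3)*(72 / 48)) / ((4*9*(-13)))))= -17884.53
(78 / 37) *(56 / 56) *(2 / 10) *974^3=72072813072 / 185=389582773.36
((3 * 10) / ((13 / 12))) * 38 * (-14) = -191520 / 13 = -14732.31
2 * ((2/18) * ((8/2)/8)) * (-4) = -0.44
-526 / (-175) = 526 / 175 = 3.01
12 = 12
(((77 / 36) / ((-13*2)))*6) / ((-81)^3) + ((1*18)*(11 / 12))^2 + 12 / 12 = 5663433896 / 20726199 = 273.25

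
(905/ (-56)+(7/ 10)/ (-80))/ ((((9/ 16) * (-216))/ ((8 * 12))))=20122/ 1575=12.78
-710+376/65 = -45774/65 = -704.22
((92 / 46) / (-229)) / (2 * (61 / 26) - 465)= 13 / 685168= 0.00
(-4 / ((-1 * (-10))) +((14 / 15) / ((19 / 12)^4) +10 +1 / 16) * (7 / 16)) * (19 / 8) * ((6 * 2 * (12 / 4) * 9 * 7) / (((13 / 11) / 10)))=4231632976263 / 22826752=185380.42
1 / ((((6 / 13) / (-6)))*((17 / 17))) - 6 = -19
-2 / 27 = -0.07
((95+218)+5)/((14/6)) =954/7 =136.29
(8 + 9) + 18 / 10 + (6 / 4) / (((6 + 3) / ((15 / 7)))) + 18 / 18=1411 / 70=20.16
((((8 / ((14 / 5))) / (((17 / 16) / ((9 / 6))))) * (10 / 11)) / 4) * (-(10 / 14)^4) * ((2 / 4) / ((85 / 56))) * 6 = -3600000 / 7632779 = -0.47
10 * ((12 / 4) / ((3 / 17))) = 170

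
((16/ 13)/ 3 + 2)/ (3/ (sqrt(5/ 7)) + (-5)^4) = 146875/ 38084709 - 47 * sqrt(35)/ 12694903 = 0.00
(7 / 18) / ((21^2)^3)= 1 / 220541454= 0.00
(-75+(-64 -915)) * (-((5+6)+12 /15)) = 62186 /5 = 12437.20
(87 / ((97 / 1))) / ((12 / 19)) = 551 / 388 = 1.42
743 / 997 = 0.75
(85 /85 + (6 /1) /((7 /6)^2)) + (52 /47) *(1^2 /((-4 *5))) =61638 /11515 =5.35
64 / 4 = 16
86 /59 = 1.46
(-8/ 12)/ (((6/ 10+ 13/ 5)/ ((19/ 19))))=-5/ 24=-0.21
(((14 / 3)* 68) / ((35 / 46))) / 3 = 6256 / 45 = 139.02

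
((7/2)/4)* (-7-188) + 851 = 5443/8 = 680.38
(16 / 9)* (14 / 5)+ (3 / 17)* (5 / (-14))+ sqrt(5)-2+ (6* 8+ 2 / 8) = sqrt(5)+ 1095949 / 21420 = 53.40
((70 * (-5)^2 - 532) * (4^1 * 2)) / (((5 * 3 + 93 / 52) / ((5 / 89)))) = 844480 / 25899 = 32.61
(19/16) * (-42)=-399/8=-49.88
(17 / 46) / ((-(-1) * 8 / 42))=357 / 184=1.94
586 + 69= 655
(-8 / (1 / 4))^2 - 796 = 228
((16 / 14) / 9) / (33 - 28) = 8 / 315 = 0.03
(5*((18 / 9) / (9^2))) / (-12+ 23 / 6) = -20 / 1323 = -0.02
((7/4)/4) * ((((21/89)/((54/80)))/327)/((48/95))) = 23275/25144992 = 0.00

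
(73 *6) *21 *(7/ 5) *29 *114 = 212860116/ 5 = 42572023.20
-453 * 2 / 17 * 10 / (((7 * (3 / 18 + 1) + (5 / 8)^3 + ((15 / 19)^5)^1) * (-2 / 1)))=17228894929920 / 563637090677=30.57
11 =11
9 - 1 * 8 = 1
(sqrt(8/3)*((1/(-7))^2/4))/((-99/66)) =-sqrt(6)/441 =-0.01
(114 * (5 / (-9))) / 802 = -95 / 1203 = -0.08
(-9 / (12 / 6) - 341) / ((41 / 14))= -4837 / 41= -117.98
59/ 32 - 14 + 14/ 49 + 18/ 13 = -30535/ 2912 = -10.49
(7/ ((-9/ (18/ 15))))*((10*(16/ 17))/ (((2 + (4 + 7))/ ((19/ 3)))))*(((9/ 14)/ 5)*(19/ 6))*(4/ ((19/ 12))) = -4864/ 1105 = -4.40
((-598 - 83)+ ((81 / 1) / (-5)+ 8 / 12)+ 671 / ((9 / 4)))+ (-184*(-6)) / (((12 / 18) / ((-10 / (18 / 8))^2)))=161564 / 5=32312.80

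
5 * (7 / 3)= 35 / 3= 11.67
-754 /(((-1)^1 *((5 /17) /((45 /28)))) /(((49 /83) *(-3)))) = -1211301 /166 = -7296.99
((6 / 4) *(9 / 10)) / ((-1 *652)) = -27 / 13040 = -0.00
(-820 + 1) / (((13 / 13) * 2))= -819 / 2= -409.50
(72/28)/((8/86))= 387/14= 27.64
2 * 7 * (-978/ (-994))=978/ 71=13.77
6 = 6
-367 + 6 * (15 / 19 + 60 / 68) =-356.97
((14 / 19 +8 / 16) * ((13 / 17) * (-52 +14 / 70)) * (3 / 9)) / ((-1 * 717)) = 0.02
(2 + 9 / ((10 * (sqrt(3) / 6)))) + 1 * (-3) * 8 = -18.88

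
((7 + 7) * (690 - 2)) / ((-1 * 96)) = -301 / 3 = -100.33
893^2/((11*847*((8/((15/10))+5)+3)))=2392347/372680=6.42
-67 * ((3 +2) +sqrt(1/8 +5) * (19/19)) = -335-67 * sqrt(82)/4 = -486.68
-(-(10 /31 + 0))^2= -100 /961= -0.10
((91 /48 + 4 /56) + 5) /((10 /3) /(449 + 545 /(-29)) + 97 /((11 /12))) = 80317369 /1219942696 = 0.07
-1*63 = -63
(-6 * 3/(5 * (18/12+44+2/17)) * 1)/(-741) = 68/638495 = 0.00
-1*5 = -5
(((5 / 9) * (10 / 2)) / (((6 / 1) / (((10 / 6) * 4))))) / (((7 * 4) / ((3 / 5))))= 25 / 378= 0.07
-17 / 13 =-1.31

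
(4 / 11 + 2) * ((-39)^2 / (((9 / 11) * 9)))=488.22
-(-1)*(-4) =-4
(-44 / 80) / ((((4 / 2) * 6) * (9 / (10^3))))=-275 / 54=-5.09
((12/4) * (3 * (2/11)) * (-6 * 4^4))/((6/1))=-4608/11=-418.91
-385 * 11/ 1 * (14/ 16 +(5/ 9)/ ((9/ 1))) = -2570645/ 648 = -3967.04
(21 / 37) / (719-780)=-21 / 2257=-0.01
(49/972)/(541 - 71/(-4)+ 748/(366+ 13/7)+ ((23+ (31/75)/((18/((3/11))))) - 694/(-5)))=1387925/19894266279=0.00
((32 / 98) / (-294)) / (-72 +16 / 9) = 3 / 189679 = 0.00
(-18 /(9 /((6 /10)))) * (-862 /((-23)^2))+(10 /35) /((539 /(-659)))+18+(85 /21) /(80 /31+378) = 407585879357 /20777495970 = 19.62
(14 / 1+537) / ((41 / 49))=26999 / 41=658.51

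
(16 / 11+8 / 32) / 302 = 75 / 13288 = 0.01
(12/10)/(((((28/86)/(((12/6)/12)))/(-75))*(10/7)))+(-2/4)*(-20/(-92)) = -2977/92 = -32.36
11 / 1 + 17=28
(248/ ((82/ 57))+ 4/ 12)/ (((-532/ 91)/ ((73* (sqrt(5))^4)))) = -504037625/ 9348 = -53919.30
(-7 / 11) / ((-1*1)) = 7 / 11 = 0.64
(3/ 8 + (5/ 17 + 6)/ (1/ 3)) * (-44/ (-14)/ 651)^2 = 35211/ 78450274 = 0.00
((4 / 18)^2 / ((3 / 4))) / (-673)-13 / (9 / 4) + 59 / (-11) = -20042789 / 1798929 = -11.14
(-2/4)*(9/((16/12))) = -27/8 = -3.38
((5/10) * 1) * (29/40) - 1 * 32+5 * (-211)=-86931/80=-1086.64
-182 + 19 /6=-1073 /6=-178.83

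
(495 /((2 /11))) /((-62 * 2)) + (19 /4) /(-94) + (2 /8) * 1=-126795 /5828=-21.76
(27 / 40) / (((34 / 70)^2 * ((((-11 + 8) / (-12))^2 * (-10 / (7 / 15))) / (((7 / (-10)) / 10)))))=21609 / 144500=0.15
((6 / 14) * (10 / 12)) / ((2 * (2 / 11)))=55 / 56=0.98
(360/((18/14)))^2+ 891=79291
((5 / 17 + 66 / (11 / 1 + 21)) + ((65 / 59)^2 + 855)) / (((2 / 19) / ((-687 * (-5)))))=28017296.92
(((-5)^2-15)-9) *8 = 8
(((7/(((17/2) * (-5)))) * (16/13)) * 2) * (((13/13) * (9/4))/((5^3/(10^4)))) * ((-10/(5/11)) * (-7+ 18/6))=-1419264/221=-6422.01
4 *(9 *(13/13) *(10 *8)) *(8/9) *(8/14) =1462.86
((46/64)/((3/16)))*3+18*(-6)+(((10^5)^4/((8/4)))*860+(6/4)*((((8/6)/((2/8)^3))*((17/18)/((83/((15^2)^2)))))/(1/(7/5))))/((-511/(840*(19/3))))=-5424880000000000013024529387/12118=-447671232876712329841931.80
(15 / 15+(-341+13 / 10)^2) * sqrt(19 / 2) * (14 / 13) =383037.54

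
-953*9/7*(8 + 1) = -77193/7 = -11027.57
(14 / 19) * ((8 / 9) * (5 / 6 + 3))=1288 / 513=2.51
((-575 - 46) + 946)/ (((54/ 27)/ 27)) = 8775/ 2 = 4387.50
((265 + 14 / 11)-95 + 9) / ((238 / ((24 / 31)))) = 23796 / 40579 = 0.59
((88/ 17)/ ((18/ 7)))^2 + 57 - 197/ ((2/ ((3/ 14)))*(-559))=22383313123/ 366397668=61.09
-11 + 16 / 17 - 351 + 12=-5934 / 17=-349.06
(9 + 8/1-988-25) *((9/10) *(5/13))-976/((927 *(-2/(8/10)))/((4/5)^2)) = -518945734/1506375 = -344.50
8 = 8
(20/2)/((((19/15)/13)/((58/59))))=113100/1121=100.89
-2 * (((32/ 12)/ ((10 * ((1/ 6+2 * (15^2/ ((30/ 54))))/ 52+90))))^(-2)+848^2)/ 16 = -151572998849/ 1384448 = -109482.62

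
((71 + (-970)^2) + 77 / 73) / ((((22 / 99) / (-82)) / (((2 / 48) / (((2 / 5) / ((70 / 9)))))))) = -61607204750 / 219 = -281311437.21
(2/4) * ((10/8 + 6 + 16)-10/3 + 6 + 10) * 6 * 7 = 3017/4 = 754.25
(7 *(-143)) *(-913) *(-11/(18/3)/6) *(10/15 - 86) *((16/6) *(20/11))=9358469120/81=115536655.80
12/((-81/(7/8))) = -7/54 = -0.13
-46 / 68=-0.68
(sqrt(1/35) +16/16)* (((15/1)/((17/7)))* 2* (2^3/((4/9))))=108* sqrt(35)/17 +3780/17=259.94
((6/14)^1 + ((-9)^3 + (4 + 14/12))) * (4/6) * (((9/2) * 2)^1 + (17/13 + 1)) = -212681/39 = -5453.36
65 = 65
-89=-89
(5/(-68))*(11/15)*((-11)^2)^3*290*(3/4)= -2825639795/136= -20776763.20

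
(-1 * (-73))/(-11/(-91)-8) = -6643/717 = -9.26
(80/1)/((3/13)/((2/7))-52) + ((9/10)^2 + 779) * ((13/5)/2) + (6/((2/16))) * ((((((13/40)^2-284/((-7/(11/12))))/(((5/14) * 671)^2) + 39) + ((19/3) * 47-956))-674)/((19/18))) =-1431326336053137/24763255000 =-57800.41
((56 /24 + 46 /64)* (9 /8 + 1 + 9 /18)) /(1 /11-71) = -0.11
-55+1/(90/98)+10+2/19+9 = -34.81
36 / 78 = 6 / 13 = 0.46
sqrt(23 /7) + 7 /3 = sqrt(161) /7 + 7 /3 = 4.15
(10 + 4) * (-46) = -644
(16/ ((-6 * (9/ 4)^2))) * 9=-4.74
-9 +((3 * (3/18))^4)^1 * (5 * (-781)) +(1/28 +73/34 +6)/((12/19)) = -85718/357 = -240.11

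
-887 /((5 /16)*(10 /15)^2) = -31932 /5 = -6386.40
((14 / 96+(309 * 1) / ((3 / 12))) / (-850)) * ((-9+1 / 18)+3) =1269769 / 146880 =8.64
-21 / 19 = -1.11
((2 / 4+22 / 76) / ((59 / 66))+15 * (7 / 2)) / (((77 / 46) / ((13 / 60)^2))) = 1.50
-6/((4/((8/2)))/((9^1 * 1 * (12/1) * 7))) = -4536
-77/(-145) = 0.53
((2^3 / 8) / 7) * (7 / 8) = 1 / 8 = 0.12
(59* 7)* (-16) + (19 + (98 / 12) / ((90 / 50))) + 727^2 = 28185005 / 54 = 521944.54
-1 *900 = -900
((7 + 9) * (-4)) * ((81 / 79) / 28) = -1296 / 553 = -2.34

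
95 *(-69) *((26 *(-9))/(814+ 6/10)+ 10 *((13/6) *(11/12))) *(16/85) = -5016891100/207723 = -24151.83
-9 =-9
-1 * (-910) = 910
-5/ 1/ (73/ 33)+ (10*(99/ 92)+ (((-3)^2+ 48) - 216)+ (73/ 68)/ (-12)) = -206316383/ 1370064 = -150.59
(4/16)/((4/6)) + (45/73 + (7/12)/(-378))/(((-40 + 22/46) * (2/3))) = 10080833/28666224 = 0.35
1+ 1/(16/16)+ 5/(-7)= 9/7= 1.29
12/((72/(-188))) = -94/3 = -31.33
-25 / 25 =-1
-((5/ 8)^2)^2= -625/ 4096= -0.15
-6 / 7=-0.86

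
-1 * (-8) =8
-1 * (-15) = 15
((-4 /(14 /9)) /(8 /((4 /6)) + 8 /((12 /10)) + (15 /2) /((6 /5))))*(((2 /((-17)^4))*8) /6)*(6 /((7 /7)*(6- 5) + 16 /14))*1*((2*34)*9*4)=-165888 /7344935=-0.02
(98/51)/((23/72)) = 2352/391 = 6.02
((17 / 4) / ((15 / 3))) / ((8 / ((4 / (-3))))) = -17 / 120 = -0.14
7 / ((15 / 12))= 28 / 5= 5.60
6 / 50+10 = 253 / 25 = 10.12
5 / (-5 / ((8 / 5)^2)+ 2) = 320 / 3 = 106.67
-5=-5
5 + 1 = 6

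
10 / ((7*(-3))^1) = -10 / 21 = -0.48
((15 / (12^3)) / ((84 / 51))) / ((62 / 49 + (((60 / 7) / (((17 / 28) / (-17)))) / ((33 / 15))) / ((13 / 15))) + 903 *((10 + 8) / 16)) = 0.00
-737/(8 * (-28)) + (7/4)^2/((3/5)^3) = 105649/6048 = 17.47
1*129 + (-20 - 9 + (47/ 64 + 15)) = 7407/ 64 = 115.73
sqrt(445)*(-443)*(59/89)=-26137*sqrt(445)/89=-6195.06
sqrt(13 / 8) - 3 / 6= -1 / 2 + sqrt(26) / 4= 0.77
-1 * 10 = -10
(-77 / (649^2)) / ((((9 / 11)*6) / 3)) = -7 / 62658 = -0.00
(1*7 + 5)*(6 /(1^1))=72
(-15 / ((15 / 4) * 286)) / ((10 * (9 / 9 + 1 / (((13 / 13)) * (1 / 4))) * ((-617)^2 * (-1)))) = 1 / 1360963175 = 0.00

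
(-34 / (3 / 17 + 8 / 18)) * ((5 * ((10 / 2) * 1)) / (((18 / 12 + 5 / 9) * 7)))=-468180 / 4921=-95.14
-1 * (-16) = 16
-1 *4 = -4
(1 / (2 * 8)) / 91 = 1 / 1456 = 0.00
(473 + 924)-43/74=103335/74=1396.42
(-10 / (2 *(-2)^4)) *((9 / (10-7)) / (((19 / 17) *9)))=-85 / 912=-0.09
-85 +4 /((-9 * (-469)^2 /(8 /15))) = -2524052507 /29694735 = -85.00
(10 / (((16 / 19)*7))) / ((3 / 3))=95 / 56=1.70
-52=-52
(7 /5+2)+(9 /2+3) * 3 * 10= 1142 /5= 228.40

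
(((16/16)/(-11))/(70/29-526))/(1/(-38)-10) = -551/31818072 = -0.00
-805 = -805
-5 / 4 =-1.25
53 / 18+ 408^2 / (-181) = -2986759 / 3258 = -916.75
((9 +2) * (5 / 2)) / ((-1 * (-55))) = 1 / 2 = 0.50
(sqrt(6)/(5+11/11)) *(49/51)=49 *sqrt(6)/306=0.39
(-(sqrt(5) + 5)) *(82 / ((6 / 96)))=-9493.72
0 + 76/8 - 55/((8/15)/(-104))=21469/2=10734.50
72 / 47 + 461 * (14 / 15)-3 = 302303 / 705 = 428.80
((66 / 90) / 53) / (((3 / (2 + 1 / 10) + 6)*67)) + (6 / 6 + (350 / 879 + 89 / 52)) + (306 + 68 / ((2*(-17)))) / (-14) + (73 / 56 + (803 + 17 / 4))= 2991704863113 / 3787212520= 789.95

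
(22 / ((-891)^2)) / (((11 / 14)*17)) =28 / 13495977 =0.00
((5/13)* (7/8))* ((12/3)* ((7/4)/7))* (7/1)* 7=1715/104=16.49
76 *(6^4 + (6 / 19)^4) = 675589248 / 6859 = 98496.76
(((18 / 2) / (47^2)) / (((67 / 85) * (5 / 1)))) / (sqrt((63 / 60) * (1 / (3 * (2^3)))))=612 * sqrt(70) / 1036021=0.00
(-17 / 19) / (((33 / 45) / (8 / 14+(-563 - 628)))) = 2124915 / 1463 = 1452.44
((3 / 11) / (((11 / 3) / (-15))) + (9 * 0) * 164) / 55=-27 / 1331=-0.02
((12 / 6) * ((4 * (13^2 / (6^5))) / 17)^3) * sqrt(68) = 4826809 * sqrt(17) / 9023511051648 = 0.00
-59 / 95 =-0.62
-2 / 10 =-1 / 5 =-0.20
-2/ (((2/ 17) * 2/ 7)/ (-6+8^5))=-1949339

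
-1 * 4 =-4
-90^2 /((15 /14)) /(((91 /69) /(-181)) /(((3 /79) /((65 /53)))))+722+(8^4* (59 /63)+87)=30929016089 /841113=36771.53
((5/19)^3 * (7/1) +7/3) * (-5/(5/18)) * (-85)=25825380/6859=3765.18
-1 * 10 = -10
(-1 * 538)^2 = 289444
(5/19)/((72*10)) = 1/2736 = 0.00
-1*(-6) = 6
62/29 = 2.14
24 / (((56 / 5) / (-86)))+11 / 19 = -24433 / 133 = -183.71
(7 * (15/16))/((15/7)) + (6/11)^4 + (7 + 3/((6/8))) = 3314961/234256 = 14.15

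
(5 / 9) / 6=5 / 54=0.09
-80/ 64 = -5/ 4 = -1.25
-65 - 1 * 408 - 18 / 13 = -6167 / 13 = -474.38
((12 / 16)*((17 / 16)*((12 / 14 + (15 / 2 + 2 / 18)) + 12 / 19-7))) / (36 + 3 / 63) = 85459 / 1841024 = 0.05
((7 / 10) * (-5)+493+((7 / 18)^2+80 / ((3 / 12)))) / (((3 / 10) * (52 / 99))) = 1109845 / 216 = 5138.17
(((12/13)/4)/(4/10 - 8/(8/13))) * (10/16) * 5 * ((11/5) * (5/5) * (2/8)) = -275/8736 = -0.03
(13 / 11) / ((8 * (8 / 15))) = 195 / 704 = 0.28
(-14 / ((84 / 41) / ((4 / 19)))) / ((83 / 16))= -1312 / 4731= -0.28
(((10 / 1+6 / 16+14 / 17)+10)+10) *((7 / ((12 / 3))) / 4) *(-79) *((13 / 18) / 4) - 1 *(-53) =-22199311 / 156672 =-141.69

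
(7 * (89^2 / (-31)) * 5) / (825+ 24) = -10.53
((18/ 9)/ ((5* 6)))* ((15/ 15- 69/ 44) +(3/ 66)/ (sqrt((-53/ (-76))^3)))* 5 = -25/ 132 +76* sqrt(1007)/ 92697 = -0.16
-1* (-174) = 174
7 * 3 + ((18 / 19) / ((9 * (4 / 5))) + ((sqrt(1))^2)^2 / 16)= 6443 / 304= 21.19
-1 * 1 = -1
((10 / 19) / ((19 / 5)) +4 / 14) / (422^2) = 268 / 112504567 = 0.00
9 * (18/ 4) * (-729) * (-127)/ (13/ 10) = 37496115/ 13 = 2884316.54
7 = 7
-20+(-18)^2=304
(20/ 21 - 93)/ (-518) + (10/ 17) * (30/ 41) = 4610701/ 7581966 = 0.61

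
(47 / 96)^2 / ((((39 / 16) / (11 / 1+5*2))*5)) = 15463 / 37440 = 0.41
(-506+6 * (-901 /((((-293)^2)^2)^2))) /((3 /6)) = -54969460595032590511024 /54317648809320741601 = -1012.00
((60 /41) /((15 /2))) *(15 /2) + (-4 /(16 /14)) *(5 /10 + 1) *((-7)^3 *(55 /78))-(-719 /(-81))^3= 1295765978119 /2266064424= 571.81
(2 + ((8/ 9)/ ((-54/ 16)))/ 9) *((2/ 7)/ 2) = 4310/ 15309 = 0.28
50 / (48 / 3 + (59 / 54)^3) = 7873200 / 2724803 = 2.89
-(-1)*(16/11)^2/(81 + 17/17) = 128/4961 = 0.03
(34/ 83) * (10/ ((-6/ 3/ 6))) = -1020/ 83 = -12.29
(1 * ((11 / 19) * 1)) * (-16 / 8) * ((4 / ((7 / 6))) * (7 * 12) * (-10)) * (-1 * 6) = -380160 / 19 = -20008.42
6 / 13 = 0.46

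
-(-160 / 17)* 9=1440 / 17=84.71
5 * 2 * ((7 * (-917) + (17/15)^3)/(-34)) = 21659212/11475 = 1887.51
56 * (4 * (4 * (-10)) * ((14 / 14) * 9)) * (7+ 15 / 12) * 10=-6652800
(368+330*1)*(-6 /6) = -698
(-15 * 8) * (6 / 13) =-720 / 13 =-55.38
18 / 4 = 9 / 2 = 4.50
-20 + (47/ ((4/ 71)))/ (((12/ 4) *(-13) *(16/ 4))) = -15817/ 624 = -25.35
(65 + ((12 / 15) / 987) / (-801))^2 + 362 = 71675061433423891 / 15625695114225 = 4587.00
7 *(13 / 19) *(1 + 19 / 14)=11.29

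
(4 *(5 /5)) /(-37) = -4 /37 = -0.11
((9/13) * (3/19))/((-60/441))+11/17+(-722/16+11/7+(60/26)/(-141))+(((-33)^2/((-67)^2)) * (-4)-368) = -102372275709981/248056932760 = -412.70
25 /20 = 5 /4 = 1.25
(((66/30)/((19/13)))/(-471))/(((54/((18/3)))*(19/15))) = -143/510093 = -0.00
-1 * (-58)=58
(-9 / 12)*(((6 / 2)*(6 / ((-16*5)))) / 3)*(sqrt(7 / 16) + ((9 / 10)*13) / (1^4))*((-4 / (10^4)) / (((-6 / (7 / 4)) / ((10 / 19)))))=21*sqrt(7) / 24320000 + 2457 / 60800000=0.00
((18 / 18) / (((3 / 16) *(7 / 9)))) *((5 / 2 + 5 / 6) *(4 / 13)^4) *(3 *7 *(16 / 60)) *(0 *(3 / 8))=0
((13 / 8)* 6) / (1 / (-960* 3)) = -28080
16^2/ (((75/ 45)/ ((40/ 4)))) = 1536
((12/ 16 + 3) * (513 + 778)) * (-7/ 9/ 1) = -45185/ 12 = -3765.42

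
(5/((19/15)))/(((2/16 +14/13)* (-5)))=-312/475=-0.66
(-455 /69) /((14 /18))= -195 /23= -8.48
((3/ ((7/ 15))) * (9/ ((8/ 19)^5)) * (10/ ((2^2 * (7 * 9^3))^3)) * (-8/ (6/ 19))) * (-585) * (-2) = -76449556625/ 501739621318656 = -0.00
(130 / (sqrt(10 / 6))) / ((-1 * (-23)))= 26 * sqrt(15) / 23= 4.38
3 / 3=1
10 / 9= 1.11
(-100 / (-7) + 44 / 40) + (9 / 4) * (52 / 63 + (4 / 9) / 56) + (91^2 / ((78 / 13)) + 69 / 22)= 1400.56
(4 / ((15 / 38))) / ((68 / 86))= 3268 / 255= 12.82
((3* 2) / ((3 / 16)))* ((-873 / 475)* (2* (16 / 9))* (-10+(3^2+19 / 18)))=-49664 / 4275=-11.62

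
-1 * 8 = -8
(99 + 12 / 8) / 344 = 201 / 688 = 0.29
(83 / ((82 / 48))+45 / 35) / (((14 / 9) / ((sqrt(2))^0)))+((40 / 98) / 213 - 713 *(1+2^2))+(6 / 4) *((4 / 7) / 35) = -15117937949 / 4279170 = -3532.91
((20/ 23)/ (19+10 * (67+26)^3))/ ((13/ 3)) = 60/ 2405033111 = 0.00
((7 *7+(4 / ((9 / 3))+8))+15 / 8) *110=79475 / 12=6622.92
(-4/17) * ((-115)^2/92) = -575/17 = -33.82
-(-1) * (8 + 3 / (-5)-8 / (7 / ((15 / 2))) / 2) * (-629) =-68561 / 35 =-1958.89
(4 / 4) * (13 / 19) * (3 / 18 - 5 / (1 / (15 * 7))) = -40937 / 114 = -359.10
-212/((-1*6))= 106/3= 35.33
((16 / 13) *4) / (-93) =-64 / 1209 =-0.05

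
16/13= 1.23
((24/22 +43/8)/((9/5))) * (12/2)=2845/132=21.55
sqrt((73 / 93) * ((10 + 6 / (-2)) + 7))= sqrt(95046) / 93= 3.32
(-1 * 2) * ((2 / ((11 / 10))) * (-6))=240 / 11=21.82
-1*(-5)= 5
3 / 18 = 1 / 6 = 0.17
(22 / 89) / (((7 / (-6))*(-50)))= 66 / 15575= 0.00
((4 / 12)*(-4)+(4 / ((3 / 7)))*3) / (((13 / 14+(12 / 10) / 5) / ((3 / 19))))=28000 / 7771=3.60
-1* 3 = -3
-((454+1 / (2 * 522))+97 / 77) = -36597497 / 80388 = -455.26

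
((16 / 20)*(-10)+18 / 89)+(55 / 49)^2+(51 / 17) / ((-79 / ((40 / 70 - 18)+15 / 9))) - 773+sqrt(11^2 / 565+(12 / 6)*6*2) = -13149610177 / 16881431+sqrt(7729765) / 565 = -774.02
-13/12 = -1.08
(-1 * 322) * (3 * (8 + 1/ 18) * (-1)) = 23345/ 3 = 7781.67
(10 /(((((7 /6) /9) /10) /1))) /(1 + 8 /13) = 23400 /49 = 477.55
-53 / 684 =-0.08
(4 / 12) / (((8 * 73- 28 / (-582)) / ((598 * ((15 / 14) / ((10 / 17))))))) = 1479153 / 2379412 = 0.62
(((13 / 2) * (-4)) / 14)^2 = 169 / 49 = 3.45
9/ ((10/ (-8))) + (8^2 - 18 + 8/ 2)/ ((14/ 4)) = 248/ 35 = 7.09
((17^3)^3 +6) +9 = 118587876512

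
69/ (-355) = -69/ 355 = -0.19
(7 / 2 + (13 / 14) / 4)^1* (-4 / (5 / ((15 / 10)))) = -627 / 140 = -4.48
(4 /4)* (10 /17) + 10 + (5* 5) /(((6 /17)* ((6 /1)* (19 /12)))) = 17485 /969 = 18.04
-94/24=-47/12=-3.92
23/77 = 0.30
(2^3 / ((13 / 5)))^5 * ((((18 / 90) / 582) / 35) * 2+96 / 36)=185413632000 / 252107947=735.45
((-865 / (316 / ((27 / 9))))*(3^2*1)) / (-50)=4671 / 3160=1.48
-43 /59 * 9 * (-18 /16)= 3483 /472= 7.38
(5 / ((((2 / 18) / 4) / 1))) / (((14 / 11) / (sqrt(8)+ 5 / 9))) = 550 / 7+ 1980*sqrt(2) / 7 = 478.59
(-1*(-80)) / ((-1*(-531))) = 0.15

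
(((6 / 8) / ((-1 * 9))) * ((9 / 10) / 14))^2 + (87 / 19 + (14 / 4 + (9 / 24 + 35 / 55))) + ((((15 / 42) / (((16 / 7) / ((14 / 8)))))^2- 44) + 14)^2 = 62170386000107881 / 68726187622400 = 904.61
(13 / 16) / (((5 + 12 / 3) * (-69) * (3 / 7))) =-91 / 29808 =-0.00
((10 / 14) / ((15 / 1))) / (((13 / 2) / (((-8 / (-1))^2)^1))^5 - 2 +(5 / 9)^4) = -75144747810816 / 3005738500320661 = -0.03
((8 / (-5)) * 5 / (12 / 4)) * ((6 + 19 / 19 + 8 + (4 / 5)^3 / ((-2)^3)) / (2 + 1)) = -14936 / 1125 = -13.28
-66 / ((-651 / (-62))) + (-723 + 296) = -3033 / 7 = -433.29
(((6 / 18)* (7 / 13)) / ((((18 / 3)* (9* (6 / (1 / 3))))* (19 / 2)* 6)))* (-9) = -7 / 240084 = -0.00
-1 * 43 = -43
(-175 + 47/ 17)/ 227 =-2928/ 3859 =-0.76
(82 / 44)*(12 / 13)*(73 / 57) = 5986 / 2717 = 2.20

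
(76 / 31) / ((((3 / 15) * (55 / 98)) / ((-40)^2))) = 11916800 / 341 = 34946.63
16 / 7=2.29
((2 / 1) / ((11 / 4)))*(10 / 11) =80 / 121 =0.66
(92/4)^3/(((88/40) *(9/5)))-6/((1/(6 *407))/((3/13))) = -397369/1287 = -308.76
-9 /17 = -0.53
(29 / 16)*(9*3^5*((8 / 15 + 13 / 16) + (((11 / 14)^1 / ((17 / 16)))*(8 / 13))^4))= 40356447747989999823 / 7331135126631680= 5504.80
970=970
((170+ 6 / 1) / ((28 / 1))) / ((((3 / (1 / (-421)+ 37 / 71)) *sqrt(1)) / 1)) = 682264 / 627711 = 1.09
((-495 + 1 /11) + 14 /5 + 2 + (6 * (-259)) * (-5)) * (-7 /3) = -2802758 /165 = -16986.41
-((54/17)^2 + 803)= -234983/289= -813.09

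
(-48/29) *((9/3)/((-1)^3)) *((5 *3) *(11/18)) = 1320/29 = 45.52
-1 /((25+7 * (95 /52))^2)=-0.00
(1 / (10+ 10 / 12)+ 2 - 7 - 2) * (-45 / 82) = 4041 / 1066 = 3.79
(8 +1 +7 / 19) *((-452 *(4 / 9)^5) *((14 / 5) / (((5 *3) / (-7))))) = 8073920512 / 84144825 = 95.95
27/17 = 1.59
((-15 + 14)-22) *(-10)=230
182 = 182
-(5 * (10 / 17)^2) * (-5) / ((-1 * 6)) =-1250 / 867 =-1.44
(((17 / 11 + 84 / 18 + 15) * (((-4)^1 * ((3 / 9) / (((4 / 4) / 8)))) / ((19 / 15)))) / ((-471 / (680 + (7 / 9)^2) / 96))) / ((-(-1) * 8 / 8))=197582336000 / 7973559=24779.69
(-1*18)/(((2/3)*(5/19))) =-513/5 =-102.60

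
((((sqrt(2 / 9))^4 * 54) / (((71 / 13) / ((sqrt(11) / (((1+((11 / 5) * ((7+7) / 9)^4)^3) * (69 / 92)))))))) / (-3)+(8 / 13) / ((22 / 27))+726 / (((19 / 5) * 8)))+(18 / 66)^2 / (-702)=8835811 / 358644 - 41841412812000 * sqrt(11) / 412318305808778167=24.64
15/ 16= 0.94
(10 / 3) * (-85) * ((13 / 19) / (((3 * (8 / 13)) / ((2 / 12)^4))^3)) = -12138425 / 857617411866624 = -0.00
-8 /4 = -2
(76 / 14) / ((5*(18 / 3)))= 19 / 105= 0.18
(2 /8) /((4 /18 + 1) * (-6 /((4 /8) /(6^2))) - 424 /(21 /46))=-21 /122368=-0.00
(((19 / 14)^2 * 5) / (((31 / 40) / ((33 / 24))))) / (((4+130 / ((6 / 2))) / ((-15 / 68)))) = -4467375 / 58669856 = -0.08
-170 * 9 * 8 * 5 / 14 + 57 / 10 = -305601 / 70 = -4365.73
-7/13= -0.54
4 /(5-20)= -4 /15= -0.27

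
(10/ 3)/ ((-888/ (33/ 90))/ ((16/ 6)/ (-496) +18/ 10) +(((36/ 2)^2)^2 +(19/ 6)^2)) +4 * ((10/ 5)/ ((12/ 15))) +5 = 1027440376425/ 68495878223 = 15.00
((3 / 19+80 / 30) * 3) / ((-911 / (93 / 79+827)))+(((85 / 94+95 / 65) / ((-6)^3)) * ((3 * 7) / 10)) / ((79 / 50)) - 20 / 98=-46701486541901 / 5895204181776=-7.92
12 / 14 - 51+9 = -288 / 7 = -41.14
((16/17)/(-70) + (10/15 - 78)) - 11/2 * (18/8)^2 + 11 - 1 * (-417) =18438877/57120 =322.81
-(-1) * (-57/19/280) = -3/280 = -0.01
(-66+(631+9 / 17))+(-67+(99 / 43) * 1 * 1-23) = 477.83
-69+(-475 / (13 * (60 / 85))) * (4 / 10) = -6997 / 78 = -89.71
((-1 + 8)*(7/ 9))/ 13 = 49/ 117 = 0.42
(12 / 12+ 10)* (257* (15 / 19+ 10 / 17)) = 1258015 / 323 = 3894.78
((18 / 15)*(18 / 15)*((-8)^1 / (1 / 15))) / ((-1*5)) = 864 / 25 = 34.56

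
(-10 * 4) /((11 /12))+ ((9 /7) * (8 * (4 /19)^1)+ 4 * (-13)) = -136748 /1463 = -93.47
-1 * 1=-1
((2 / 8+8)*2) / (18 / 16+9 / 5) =220 / 39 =5.64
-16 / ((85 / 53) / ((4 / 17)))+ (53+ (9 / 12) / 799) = 13760539 / 271660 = 50.65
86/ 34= 43/ 17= 2.53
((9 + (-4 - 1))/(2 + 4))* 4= 8/3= 2.67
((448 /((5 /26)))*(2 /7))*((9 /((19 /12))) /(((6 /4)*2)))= 119808 /95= 1261.14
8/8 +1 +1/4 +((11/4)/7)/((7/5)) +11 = 663/49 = 13.53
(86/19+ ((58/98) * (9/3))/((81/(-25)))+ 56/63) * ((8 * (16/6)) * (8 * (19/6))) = 31320832/11907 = 2630.46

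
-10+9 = -1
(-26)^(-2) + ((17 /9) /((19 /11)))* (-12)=-505591 /38532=-13.12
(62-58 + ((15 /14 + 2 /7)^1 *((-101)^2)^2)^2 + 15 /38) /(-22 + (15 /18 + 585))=222819424317090091275 /6299146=35372957590932.18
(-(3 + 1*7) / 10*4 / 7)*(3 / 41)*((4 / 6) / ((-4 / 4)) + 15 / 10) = -10 / 287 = -0.03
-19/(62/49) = -931/62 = -15.02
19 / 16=1.19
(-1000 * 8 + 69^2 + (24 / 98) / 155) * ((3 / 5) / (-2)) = 73800579 / 75950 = 971.70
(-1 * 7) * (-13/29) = 91/29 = 3.14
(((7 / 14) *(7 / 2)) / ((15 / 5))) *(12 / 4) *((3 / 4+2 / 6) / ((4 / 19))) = 1729 / 192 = 9.01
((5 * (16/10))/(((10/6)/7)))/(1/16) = 2688/5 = 537.60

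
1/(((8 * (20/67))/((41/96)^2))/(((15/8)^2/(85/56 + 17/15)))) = 59129175/583794688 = 0.10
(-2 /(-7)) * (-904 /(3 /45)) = -27120 /7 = -3874.29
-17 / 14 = -1.21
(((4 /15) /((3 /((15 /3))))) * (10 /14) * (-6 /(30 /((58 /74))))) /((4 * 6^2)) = -29 /83916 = -0.00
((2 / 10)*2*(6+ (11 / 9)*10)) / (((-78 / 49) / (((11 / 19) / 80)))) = -0.03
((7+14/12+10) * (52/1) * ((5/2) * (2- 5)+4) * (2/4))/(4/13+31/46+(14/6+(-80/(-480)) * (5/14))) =-489.91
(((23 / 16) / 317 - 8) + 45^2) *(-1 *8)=-10230247 / 634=-16136.04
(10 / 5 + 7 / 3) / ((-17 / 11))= -143 / 51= -2.80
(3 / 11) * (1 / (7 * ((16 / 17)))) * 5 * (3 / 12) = 255 / 4928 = 0.05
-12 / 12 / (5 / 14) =-14 / 5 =-2.80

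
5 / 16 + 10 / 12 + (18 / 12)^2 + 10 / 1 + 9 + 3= 1219 / 48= 25.40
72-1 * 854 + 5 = -777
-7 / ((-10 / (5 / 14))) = 1 / 4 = 0.25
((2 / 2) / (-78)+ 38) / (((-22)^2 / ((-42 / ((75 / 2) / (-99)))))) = 8.70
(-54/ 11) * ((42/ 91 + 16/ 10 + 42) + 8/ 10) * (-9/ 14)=708588/ 5005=141.58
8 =8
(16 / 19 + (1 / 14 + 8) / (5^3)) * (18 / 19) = 271323 / 315875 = 0.86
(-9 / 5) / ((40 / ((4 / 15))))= -3 / 250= -0.01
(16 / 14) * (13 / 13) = 8 / 7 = 1.14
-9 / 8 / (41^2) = -9 / 13448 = -0.00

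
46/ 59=0.78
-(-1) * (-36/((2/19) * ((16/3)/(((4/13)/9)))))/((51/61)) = -1159/442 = -2.62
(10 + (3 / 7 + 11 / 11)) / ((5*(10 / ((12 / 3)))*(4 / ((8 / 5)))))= 64 / 175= 0.37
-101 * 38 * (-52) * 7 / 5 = 1397032 / 5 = 279406.40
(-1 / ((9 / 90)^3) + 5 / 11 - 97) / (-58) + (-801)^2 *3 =1924821.91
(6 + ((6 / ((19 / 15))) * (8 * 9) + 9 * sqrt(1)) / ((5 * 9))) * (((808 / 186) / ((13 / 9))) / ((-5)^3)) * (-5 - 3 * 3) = 22211112 / 4785625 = 4.64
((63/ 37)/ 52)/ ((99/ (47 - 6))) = 287/ 21164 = 0.01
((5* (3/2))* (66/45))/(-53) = -11/53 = -0.21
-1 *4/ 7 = -4/ 7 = -0.57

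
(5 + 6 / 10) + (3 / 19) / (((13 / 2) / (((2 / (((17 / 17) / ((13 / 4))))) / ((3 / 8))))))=572 / 95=6.02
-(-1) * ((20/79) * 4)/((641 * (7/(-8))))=-640/354473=-0.00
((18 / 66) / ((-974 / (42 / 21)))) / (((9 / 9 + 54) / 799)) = -2397 / 294635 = -0.01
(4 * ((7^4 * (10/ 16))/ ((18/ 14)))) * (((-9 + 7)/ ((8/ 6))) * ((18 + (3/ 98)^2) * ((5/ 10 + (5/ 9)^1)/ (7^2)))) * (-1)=608285/ 224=2715.56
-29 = -29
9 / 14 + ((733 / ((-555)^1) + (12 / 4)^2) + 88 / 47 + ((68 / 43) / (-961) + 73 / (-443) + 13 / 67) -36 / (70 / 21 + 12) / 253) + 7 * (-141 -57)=-3585823194187826942263 / 2606379229863377430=-1375.79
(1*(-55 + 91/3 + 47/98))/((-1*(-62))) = -7111/18228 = -0.39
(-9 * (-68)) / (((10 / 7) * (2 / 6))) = 6426 / 5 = 1285.20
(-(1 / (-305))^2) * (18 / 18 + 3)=-4 / 93025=-0.00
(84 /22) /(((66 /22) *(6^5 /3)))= 7 /14256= 0.00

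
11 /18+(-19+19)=11 /18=0.61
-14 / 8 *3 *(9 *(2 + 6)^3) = -24192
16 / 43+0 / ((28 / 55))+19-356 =-14475 / 43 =-336.63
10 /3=3.33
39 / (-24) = -13 / 8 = -1.62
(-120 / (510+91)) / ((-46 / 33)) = 1980 / 13823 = 0.14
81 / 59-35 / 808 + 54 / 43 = 5299757 / 2049896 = 2.59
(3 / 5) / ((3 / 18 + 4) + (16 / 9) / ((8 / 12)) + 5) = 18 / 355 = 0.05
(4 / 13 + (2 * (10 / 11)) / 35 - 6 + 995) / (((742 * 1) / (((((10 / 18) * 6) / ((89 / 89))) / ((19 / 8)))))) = 39613960 / 21168147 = 1.87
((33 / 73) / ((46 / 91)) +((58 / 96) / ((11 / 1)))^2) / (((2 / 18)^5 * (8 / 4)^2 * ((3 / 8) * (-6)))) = -306184530735 / 52008704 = -5887.18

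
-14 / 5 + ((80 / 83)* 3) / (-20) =-2.94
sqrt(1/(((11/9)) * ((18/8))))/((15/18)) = 12 * sqrt(11)/55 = 0.72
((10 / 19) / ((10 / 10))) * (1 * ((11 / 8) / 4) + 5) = 2.81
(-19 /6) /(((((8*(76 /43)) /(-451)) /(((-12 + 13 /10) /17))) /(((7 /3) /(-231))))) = 0.64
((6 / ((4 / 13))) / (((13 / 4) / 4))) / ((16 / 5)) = 15 / 2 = 7.50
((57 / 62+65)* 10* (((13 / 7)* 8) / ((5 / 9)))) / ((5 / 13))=49730616 / 1085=45834.67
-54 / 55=-0.98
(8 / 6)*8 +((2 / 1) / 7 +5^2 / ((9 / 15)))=1105 / 21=52.62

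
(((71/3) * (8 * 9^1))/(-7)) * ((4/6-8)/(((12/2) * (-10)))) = -3124/105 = -29.75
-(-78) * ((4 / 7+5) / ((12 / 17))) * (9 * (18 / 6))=232713 / 14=16622.36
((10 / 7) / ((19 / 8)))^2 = 6400 / 17689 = 0.36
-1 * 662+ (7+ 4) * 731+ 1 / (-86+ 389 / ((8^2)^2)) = 2596422497 / 351867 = 7378.99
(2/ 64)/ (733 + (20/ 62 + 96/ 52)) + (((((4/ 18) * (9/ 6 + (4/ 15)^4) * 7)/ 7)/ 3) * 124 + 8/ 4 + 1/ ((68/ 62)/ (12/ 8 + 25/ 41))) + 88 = 955158085090006721/ 9032409770940000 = 105.75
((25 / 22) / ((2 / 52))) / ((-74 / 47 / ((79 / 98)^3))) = -7531170725 / 766130288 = -9.83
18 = 18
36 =36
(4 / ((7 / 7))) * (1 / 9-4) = -140 / 9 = -15.56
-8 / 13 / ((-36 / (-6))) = -4 / 39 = -0.10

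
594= 594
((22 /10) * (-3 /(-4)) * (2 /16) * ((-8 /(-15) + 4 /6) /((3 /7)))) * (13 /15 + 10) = 12551 /2000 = 6.28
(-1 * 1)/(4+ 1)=-1/5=-0.20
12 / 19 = 0.63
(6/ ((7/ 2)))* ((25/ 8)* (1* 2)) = 75/ 7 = 10.71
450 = 450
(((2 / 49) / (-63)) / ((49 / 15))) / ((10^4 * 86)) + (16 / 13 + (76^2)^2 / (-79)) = -1880642999710945027 / 4453283562000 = -422304.79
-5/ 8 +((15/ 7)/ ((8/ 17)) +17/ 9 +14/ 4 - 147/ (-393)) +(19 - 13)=129502/ 8253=15.69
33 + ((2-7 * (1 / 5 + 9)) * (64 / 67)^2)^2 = 1649785989129 / 503778025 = 3274.83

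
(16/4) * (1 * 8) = 32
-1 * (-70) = 70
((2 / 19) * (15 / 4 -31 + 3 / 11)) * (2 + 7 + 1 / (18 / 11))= -205351 / 7524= -27.29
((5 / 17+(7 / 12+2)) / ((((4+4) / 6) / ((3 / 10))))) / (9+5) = 1761 / 38080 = 0.05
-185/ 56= -3.30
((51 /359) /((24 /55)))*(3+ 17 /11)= 2125 /1436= 1.48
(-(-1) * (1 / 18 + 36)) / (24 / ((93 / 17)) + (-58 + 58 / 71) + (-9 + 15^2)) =1428449 / 6465816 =0.22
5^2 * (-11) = -275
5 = 5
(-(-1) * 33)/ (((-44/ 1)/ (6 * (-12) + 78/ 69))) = 2445/ 46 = 53.15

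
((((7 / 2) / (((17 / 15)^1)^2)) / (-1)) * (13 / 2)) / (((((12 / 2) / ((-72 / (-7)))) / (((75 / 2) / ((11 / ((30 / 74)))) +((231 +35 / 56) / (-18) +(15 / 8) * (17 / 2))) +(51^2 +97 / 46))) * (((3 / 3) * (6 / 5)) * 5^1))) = -13195.70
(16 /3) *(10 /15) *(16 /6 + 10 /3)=64 /3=21.33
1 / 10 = 0.10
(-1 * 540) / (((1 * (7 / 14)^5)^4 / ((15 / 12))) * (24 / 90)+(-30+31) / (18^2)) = -71663616000 / 409627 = -174948.47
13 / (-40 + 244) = 13 / 204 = 0.06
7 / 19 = 0.37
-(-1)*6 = 6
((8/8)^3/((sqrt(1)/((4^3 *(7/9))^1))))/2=224/9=24.89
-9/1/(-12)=3/4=0.75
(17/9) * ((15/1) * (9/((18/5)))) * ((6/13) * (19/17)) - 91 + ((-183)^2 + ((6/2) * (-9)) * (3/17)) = 7387980/221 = 33429.77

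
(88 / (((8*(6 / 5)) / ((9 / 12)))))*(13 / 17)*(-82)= -29315 / 68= -431.10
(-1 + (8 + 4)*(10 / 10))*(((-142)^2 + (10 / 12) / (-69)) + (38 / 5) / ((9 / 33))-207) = 455055139 / 2070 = 219833.40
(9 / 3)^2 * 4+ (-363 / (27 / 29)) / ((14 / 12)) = -6262 / 21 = -298.19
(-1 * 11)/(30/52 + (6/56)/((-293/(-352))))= -586586/37629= -15.59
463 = 463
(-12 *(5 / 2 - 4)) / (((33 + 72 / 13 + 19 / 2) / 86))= 40248 / 1249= 32.22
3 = 3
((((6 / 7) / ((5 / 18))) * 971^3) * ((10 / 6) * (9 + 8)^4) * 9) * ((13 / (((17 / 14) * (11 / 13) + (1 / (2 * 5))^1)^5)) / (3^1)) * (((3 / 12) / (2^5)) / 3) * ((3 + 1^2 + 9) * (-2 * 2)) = -35999711728490461158365396875 / 31581612687816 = -1139894662262732.95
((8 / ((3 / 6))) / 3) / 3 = 16 / 9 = 1.78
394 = 394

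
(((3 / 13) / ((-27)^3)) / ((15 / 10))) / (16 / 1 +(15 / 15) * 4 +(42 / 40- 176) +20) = 40 / 690617421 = 0.00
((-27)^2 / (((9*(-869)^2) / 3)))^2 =59049 / 570268135921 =0.00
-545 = -545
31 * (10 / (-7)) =-310 / 7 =-44.29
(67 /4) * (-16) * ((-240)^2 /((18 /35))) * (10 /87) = -300160000 /87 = -3450114.94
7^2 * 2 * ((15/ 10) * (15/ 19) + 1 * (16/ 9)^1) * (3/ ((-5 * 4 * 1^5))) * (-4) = 49637/ 285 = 174.16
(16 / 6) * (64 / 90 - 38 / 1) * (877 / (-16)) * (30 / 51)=1471606 / 459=3206.11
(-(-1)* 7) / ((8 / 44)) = 77 / 2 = 38.50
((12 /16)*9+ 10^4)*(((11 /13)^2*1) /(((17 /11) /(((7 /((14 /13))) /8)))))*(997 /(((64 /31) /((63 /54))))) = 886630438001 /417792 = 2122181.46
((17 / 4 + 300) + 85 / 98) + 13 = 62351 / 196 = 318.12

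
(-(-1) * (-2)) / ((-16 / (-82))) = -41 / 4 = -10.25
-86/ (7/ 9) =-774/ 7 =-110.57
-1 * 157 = -157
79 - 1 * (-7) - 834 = -748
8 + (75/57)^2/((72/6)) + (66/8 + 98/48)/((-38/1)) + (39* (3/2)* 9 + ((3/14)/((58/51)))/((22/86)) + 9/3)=6940439553/12897808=538.11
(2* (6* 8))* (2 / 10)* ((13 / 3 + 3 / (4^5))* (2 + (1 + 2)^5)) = 652729 / 32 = 20397.78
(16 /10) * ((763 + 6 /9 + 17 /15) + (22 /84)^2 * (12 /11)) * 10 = 8994928 /735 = 12238.00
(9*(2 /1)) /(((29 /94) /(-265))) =-15461.38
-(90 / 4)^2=-506.25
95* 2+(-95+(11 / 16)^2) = 24441 / 256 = 95.47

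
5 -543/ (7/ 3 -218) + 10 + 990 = 651864/ 647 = 1007.52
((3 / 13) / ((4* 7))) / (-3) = -1 / 364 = -0.00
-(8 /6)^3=-64 /27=-2.37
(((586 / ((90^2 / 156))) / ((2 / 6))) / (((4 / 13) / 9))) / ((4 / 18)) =445653 / 100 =4456.53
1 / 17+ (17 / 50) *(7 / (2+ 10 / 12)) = 382 / 425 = 0.90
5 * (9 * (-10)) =-450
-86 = -86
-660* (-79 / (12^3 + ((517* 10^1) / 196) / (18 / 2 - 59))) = 51097200 / 1692923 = 30.18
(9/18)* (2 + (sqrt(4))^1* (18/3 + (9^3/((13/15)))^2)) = 119575408/169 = 707546.79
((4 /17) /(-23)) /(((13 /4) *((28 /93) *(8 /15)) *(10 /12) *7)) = -837 /249067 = -0.00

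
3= 3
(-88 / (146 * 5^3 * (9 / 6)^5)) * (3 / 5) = -1408 / 3695625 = -0.00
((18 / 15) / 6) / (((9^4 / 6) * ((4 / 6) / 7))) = 7 / 3645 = 0.00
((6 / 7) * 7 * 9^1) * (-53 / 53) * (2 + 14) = -864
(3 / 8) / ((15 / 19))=19 / 40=0.48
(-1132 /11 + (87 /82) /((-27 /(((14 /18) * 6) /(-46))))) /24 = -57641471 /13443408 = -4.29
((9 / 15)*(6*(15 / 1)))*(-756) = -40824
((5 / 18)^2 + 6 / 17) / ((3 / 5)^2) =59225 / 49572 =1.19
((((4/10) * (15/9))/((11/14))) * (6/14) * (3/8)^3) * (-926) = -12501/704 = -17.76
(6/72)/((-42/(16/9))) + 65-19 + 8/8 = 26647/567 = 47.00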